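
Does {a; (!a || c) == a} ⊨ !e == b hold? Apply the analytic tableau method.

Initial set: {T a; T ((!a || c) == a); F (!e == b)}.
T ((!a || c) == a): β-rule — branch into T (!a || c), T a  //  F (!a || c), F a.
  branch 1 (add T (!a || c), T a):
    F (!e == b): β-rule — branch into T !e, F b  //  F !e, T b.
      branch 1.1 (add T !e, F b):
        T (!a || c): β-rule — branch into T !a  //  T c.
          branch 1.1.1 (add T !a):
            × closes — contains both a and !a.
          branch 1.1.2 (add T c):
            ○ open, literals {a=1, b=0, c=1, e=0}.
      branch 1.2 (add F !e, T b):
        T (!a || c): β-rule — branch into T !a  //  T c.
          branch 1.2.1 (add T !a):
            × closes — contains both a and !a.
          branch 1.2.2 (add T c):
            ○ open, literals {a=1, b=1, c=1, e=1}.
  branch 2 (add F (!a || c), F a):
    × closes — contains both a and !a.
3 branches closed, 2 open.
An open branch gives a countermodel: a=1, b=0, c=1, e=0 (unmentioned atoms arbitrary); the premises hold there but the conclusion fails.

No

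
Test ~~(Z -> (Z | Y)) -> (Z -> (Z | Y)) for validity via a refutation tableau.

Assume the negation and expand:
Initial set: {F (~~(Z -> (Z | Y)) -> (Z -> (Z | Y)))}.
F (~~(Z -> (Z | Y)) -> (Z -> (Z | Y))): α-rule — add T ~~(Z -> (Z | Y)), F (Z -> (Z | Y)).
T ~~(Z -> (Z | Y)): drop double negation, giving T (Z -> (Z | Y)).
F (Z -> (Z | Y)): α-rule — add T Z, F (Z | Y).
F (Z | Y): α-rule — add F Z, F Y.
× closes — contains both Z and ~Z.
All 1 branch closes.
Every branch closed, so the negation is unsatisfiable and the formula is valid.

Valid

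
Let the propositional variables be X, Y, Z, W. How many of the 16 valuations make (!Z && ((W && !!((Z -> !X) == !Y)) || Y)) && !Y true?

Initial set: {((!Z && ((W && !!((Z -> !X) == !Y)) || Y)) && !Y)}.
((!Z && ((W && !!((Z -> !X) == !Y)) || Y)) && !Y): α-rule — add (!Z && ((W && !!((Z -> !X) == !Y)) || Y)), !Y.
(!Z && ((W && !!((Z -> !X) == !Y)) || Y)): α-rule — add !Z, ((W && !!((Z -> !X) == !Y)) || Y).
((W && !!((Z -> !X) == !Y)) || Y): β-rule — branch into (W && !!((Z -> !X) == !Y))  //  Y.
  branch 1 (add (W && !!((Z -> !X) == !Y))):
    (W && !!((Z -> !X) == !Y)): α-rule — add W, !!((Z -> !X) == !Y).
    !!((Z -> !X) == !Y): drop double negation, giving ((Z -> !X) == !Y).
    ((Z -> !X) == !Y): β-rule — branch into (Z -> !X), !Y  //  !(Z -> !X), !!Y.
      branch 1.1 (add (Z -> !X), !Y):
        (Z -> !X): β-rule — branch into !Z  //  !X.
          branch 1.1.1 (add !Z):
            ○ open, literals {W=1, Y=0, Z=0}.
          branch 1.1.2 (add !X):
            ○ open, literals {W=1, X=0, Y=0, Z=0}.
      branch 1.2 (add !(Z -> !X), !!Y):
        × closes — contains both Y and !Y.
  branch 2 (add Y):
    × closes — contains both Y and !Y.
2 branches closed, 2 open.
Each open branch fixes some atoms; the unmentioned ones are free. Counting distinct full assignments: branch {W=1, Y=0, Z=0} (X) contributes 2 new; branch {W=1, X=0, Y=0, Z=0} (none free) contributes 0 new. Total: 2.

2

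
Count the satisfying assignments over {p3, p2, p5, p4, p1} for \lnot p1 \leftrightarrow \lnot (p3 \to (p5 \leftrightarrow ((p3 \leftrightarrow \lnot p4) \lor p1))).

Initial set: {(\lnot p1 \leftrightarrow \lnot (p3 \to (p5 \leftrightarrow ((p3 \leftrightarrow \lnot p4) \lor p1))))}.
(\lnot p1 \leftrightarrow \lnot (p3 \to (p5 \leftrightarrow ((p3 \leftrightarrow \lnot p4) \lor p1)))): β-rule — branch into \lnot p1, \lnot (p3 \to (p5 \leftrightarrow ((p3 \leftrightarrow \lnot p4) \lor p1)))  //  \lnot \lnot p1, \lnot \lnot (p3 \to (p5 \leftrightarrow ((p3 \leftrightarrow \lnot p4) \lor p1))).
  branch 1 (add \lnot p1, \lnot (p3 \to (p5 \leftrightarrow ((p3 \leftrightarrow \lnot p4) \lor p1)))):
    \lnot (p3 \to (p5 \leftrightarrow ((p3 \leftrightarrow \lnot p4) \lor p1))): α-rule — add p3, \lnot (p5 \leftrightarrow ((p3 \leftrightarrow \lnot p4) \lor p1)).
    \lnot (p5 \leftrightarrow ((p3 \leftrightarrow \lnot p4) \lor p1)): β-rule — branch into p5, \lnot ((p3 \leftrightarrow \lnot p4) \lor p1)  //  \lnot p5, ((p3 \leftrightarrow \lnot p4) \lor p1).
      branch 1.1 (add p5, \lnot ((p3 \leftrightarrow \lnot p4) \lor p1)):
        \lnot ((p3 \leftrightarrow \lnot p4) \lor p1): α-rule — add \lnot (p3 \leftrightarrow \lnot p4), \lnot p1.
        \lnot (p3 \leftrightarrow \lnot p4): β-rule — branch into p3, \lnot \lnot p4  //  \lnot p3, \lnot p4.
          branch 1.1.1 (add p3, \lnot \lnot p4):
            ○ open, literals {p1=0, p3=1, p4=1, p5=1}.
          branch 1.1.2 (add \lnot p3, \lnot p4):
            × closes — contains both p3 and \lnot p3.
      branch 1.2 (add \lnot p5, ((p3 \leftrightarrow \lnot p4) \lor p1)):
        ((p3 \leftrightarrow \lnot p4) \lor p1): β-rule — branch into (p3 \leftrightarrow \lnot p4)  //  p1.
          branch 1.2.1 (add (p3 \leftrightarrow \lnot p4)):
            (p3 \leftrightarrow \lnot p4): β-rule — branch into p3, \lnot p4  //  \lnot p3, \lnot \lnot p4.
              branch 1.2.1.1 (add p3, \lnot p4):
                ○ open, literals {p1=0, p3=1, p4=0, p5=0}.
              branch 1.2.1.2 (add \lnot p3, \lnot \lnot p4):
                × closes — contains both p3 and \lnot p3.
          branch 1.2.2 (add p1):
            × closes — contains both p1 and \lnot p1.
  branch 2 (add \lnot \lnot p1, \lnot \lnot (p3 \to (p5 \leftrightarrow ((p3 \leftrightarrow \lnot p4) \lor p1)))):
    \lnot \lnot (p3 \to (p5 \leftrightarrow ((p3 \leftrightarrow \lnot p4) \lor p1))): β-rule — branch into \lnot p3  //  (p5 \leftrightarrow ((p3 \leftrightarrow \lnot p4) \lor p1)).
      branch 2.1 (add \lnot p3):
        ○ open, literals {p1=1, p3=0}.
      branch 2.2 (add (p5 \leftrightarrow ((p3 \leftrightarrow \lnot p4) \lor p1))):
        (p5 \leftrightarrow ((p3 \leftrightarrow \lnot p4) \lor p1)): β-rule — branch into p5, ((p3 \leftrightarrow \lnot p4) \lor p1)  //  \lnot p5, \lnot ((p3 \leftrightarrow \lnot p4) \lor p1).
          branch 2.2.1 (add p5, ((p3 \leftrightarrow \lnot p4) \lor p1)):
            ((p3 \leftrightarrow \lnot p4) \lor p1): β-rule — branch into (p3 \leftrightarrow \lnot p4)  //  p1.
              branch 2.2.1.1 (add (p3 \leftrightarrow \lnot p4)):
                (p3 \leftrightarrow \lnot p4): β-rule — branch into p3, \lnot p4  //  \lnot p3, \lnot \lnot p4.
                  branch 2.2.1.1.1 (add p3, \lnot p4):
                    ○ open, literals {p1=1, p3=1, p4=0, p5=1}.
                  branch 2.2.1.1.2 (add \lnot p3, \lnot \lnot p4):
                    ○ open, literals {p1=1, p3=0, p4=1, p5=1}.
              branch 2.2.1.2 (add p1):
                ○ open, literals {p1=1, p5=1}.
          branch 2.2.2 (add \lnot p5, \lnot ((p3 \leftrightarrow \lnot p4) \lor p1)):
            \lnot ((p3 \leftrightarrow \lnot p4) \lor p1): α-rule — add \lnot (p3 \leftrightarrow \lnot p4), \lnot p1.
            × closes — contains both p1 and \lnot p1.
4 branches closed, 6 open.
Each open branch fixes some atoms; the unmentioned ones are free. Counting distinct full assignments: branch {p1=0, p3=1, p4=1, p5=1} (p2) contributes 2 new; branch {p1=0, p3=1, p4=0, p5=0} (p2) contributes 2 new; branch {p1=1, p3=0} (p2, p5, p4) contributes 8 new; branch {p1=1, p3=1, p4=0, p5=1} (p2) contributes 2 new; branch {p1=1, p3=0, p4=1, p5=1} (p2) contributes 0 new; branch {p1=1, p5=1} (p3, p2, p4) contributes 2 new. Total: 16.

16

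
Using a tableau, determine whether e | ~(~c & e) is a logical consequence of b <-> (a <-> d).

Initial set: {(b <-> (a <-> d)); ~(e | ~(~c & e))}.
~(e | ~(~c & e)): α-rule — add ~e, ~~(~c & e).
~~(~c & e): α-rule — add ~c, e.
× closes — contains both e and ~e.
All 1 branch closes.
Every branch closed, so the premises entail the conclusion.

Yes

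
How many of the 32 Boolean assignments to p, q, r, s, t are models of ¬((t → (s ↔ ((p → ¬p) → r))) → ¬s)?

Initial set: {¬((t → (s ↔ ((p → ¬p) → r))) → ¬s)}.
¬((t → (s ↔ ((p → ¬p) → r))) → ¬s): α-rule — add (t → (s ↔ ((p → ¬p) → r))), ¬¬s.
(t → (s ↔ ((p → ¬p) → r))): β-rule — branch into ¬t  //  (s ↔ ((p → ¬p) → r)).
  branch 1 (add ¬t):
    ○ open, literals {s=T, t=F}.
  branch 2 (add (s ↔ ((p → ¬p) → r))):
    (s ↔ ((p → ¬p) → r)): β-rule — branch into s, ((p → ¬p) → r)  //  ¬s, ¬((p → ¬p) → r).
      branch 2.1 (add s, ((p → ¬p) → r)):
        ((p → ¬p) → r): β-rule — branch into ¬(p → ¬p)  //  r.
          branch 2.1.1 (add ¬(p → ¬p)):
            ¬(p → ¬p): α-rule — add p, ¬¬p.
            ○ open, literals {p=T, s=T}.
          branch 2.1.2 (add r):
            ○ open, literals {r=T, s=T}.
      branch 2.2 (add ¬s, ¬((p → ¬p) → r)):
        × closes — contains both s and ¬s.
1 branch closed, 3 open.
Each open branch fixes some atoms; the unmentioned ones are free. Counting distinct full assignments: branch {s=T, t=F} (p, q, r) contributes 8 new; branch {p=T, s=T} (q, r, t) contributes 4 new; branch {r=T, s=T} (p, q, t) contributes 2 new. Total: 14.

14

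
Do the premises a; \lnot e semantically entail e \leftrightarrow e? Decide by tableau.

Initial set: {a; \lnot e; \lnot (e \leftrightarrow e)}.
\lnot (e \leftrightarrow e): β-rule — branch into e, \lnot e  //  \lnot e, e.
  branch 1 (add e, \lnot e):
    × closes — contains both e and \lnot e.
  branch 2 (add \lnot e, e):
    × closes — contains both e and \lnot e.
All 2 branches close.
Every branch closed, so the premises entail the conclusion.

Yes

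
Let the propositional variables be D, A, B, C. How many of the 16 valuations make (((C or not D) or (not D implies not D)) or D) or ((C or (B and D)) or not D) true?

Initial set: {T ((((C or not D) or (not D implies not D)) or D) or ((C or (B and D)) or not D))}.
T ((((C or not D) or (not D implies not D)) or D) or ((C or (B and D)) or not D)): β-rule — branch into T (((C or not D) or (not D implies not D)) or D)  //  T ((C or (B and D)) or not D).
  branch 1 (add T (((C or not D) or (not D implies not D)) or D)):
    T (((C or not D) or (not D implies not D)) or D): β-rule — branch into T ((C or not D) or (not D implies not D))  //  T D.
      branch 1.1 (add T ((C or not D) or (not D implies not D))):
        T ((C or not D) or (not D implies not D)): β-rule — branch into T (C or not D)  //  T (not D implies not D).
          branch 1.1.1 (add T (C or not D)):
            T (C or not D): β-rule — branch into T C  //  T not D.
              branch 1.1.1.1 (add T C):
                ○ open, literals {C=true}.
              branch 1.1.1.2 (add T not D):
                ○ open, literals {D=false}.
          branch 1.1.2 (add T (not D implies not D)):
            T (not D implies not D): β-rule — branch into F not D  //  T not D.
              branch 1.1.2.1 (add F not D):
                ○ open, literals {D=true}.
              branch 1.1.2.2 (add T not D):
                ○ open, literals {D=false}.
      branch 1.2 (add T D):
        ○ open, literals {D=true}.
  branch 2 (add T ((C or (B and D)) or not D)):
    T ((C or (B and D)) or not D): β-rule — branch into T (C or (B and D))  //  T not D.
      branch 2.1 (add T (C or (B and D))):
        T (C or (B and D)): β-rule — branch into T C  //  T (B and D).
          branch 2.1.1 (add T C):
            ○ open, literals {C=true}.
          branch 2.1.2 (add T (B and D)):
            T (B and D): α-rule — add T B, T D.
            ○ open, literals {B=true, D=true}.
      branch 2.2 (add T not D):
        ○ open, literals {D=false}.
0 branches closed, 8 open.
Each open branch fixes some atoms; the unmentioned ones are free. Counting distinct full assignments: branch {C=true} (D, A, B) contributes 8 new; branch {D=false} (A, B, C) contributes 4 new; branch {D=true} (A, B, C) contributes 4 new; branch {D=false} (A, B, C) contributes 0 new; branch {D=true} (A, B, C) contributes 0 new; branch {C=true} (D, A, B) contributes 0 new; branch {B=true, D=true} (A, C) contributes 0 new; branch {D=false} (A, B, C) contributes 0 new. Total: 16.

16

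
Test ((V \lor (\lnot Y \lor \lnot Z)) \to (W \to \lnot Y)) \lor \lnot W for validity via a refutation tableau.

Not valid

Assume the negation and expand:
Initial set: {\lnot (((V \lor (\lnot Y \lor \lnot Z)) \to (W \to \lnot Y)) \lor \lnot W)}.
\lnot (((V \lor (\lnot Y \lor \lnot Z)) \to (W \to \lnot Y)) \lor \lnot W): α-rule — add \lnot ((V \lor (\lnot Y \lor \lnot Z)) \to (W \to \lnot Y)), \lnot \lnot W.
\lnot ((V \lor (\lnot Y \lor \lnot Z)) \to (W \to \lnot Y)): α-rule — add (V \lor (\lnot Y \lor \lnot Z)), \lnot (W \to \lnot Y).
\lnot (W \to \lnot Y): α-rule — add W, \lnot \lnot Y.
(V \lor (\lnot Y \lor \lnot Z)): β-rule — branch into V  //  (\lnot Y \lor \lnot Z).
  branch 1 (add V):
    ○ open, literals {V=T, W=T, Y=T}.
  branch 2 (add (\lnot Y \lor \lnot Z)):
    (\lnot Y \lor \lnot Z): β-rule — branch into \lnot Y  //  \lnot Z.
      branch 2.1 (add \lnot Y):
        × closes — contains both Y and \lnot Y.
      branch 2.2 (add \lnot Z):
        ○ open, literals {W=T, Y=T, Z=F}.
1 branch closed, 2 open.
An open branch gives a countermodel: V=T, W=T, Y=T (unmentioned atoms arbitrary); under it the original formula is false.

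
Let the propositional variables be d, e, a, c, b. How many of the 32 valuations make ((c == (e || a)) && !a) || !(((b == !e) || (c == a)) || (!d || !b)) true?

9

Initial set: {(((c == (e || a)) && !a) || !(((b == !e) || (c == a)) || (!d || !b)))}.
(((c == (e || a)) && !a) || !(((b == !e) || (c == a)) || (!d || !b))): β-rule — branch into ((c == (e || a)) && !a)  //  !(((b == !e) || (c == a)) || (!d || !b)).
  branch 1 (add ((c == (e || a)) && !a)):
    ((c == (e || a)) && !a): α-rule — add (c == (e || a)), !a.
    (c == (e || a)): β-rule — branch into c, (e || a)  //  !c, !(e || a).
      branch 1.1 (add c, (e || a)):
        (e || a): β-rule — branch into e  //  a.
          branch 1.1.1 (add e):
            ○ open, literals {a=false, c=true, e=true}.
          branch 1.1.2 (add a):
            × closes — contains both a and !a.
      branch 1.2 (add !c, !(e || a)):
        !(e || a): α-rule — add !e, !a.
        ○ open, literals {a=false, c=false, e=false}.
  branch 2 (add !(((b == !e) || (c == a)) || (!d || !b))):
    !(((b == !e) || (c == a)) || (!d || !b)): α-rule — add !((b == !e) || (c == a)), !(!d || !b).
    !((b == !e) || (c == a)): α-rule — add !(b == !e), !(c == a).
    !(!d || !b): α-rule — add !!d, !!b.
    !(b == !e): β-rule — branch into b, !!e  //  !b, !e.
      branch 2.1 (add b, !!e):
        !(c == a): β-rule — branch into c, !a  //  !c, a.
          branch 2.1.1 (add c, !a):
            ○ open, literals {a=false, b=true, c=true, d=true, e=true}.
          branch 2.1.2 (add !c, a):
            ○ open, literals {a=true, b=true, c=false, d=true, e=true}.
      branch 2.2 (add !b, !e):
        × closes — contains both b and !b.
2 branches closed, 4 open.
Each open branch fixes some atoms; the unmentioned ones are free. Counting distinct full assignments: branch {a=false, c=true, e=true} (d, b) contributes 4 new; branch {a=false, c=false, e=false} (d, b) contributes 4 new; branch {a=false, b=true, c=true, d=true, e=true} (none free) contributes 0 new; branch {a=true, b=true, c=false, d=true, e=true} (none free) contributes 1 new. Total: 9.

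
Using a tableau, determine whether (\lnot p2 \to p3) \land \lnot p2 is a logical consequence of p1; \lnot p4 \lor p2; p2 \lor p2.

Initial set: {T p1; T (\lnot p4 \lor p2); T (p2 \lor p2); F ((\lnot p2 \to p3) \land \lnot p2)}.
T (\lnot p4 \lor p2): β-rule — branch into T \lnot p4  //  T p2.
  branch 1 (add T \lnot p4):
    T (p2 \lor p2): β-rule — branch into T p2  //  T p2.
      branch 1.1 (add T p2):
        F ((\lnot p2 \to p3) \land \lnot p2): β-rule — branch into F (\lnot p2 \to p3)  //  F \lnot p2.
          branch 1.1.1 (add F (\lnot p2 \to p3)):
            F (\lnot p2 \to p3): α-rule — add T \lnot p2, F p3.
            × closes — contains both p2 and \lnot p2.
          branch 1.1.2 (add F \lnot p2):
            ○ open, literals {p1=1, p2=1, p4=0}.
      branch 1.2 (add T p2):
        F ((\lnot p2 \to p3) \land \lnot p2): β-rule — branch into F (\lnot p2 \to p3)  //  F \lnot p2.
          branch 1.2.1 (add F (\lnot p2 \to p3)):
            F (\lnot p2 \to p3): α-rule — add T \lnot p2, F p3.
            × closes — contains both p2 and \lnot p2.
          branch 1.2.2 (add F \lnot p2):
            ○ open, literals {p1=1, p2=1, p4=0}.
  branch 2 (add T p2):
    T (p2 \lor p2): β-rule — branch into T p2  //  T p2.
      branch 2.1 (add T p2):
        F ((\lnot p2 \to p3) \land \lnot p2): β-rule — branch into F (\lnot p2 \to p3)  //  F \lnot p2.
          branch 2.1.1 (add F (\lnot p2 \to p3)):
            F (\lnot p2 \to p3): α-rule — add T \lnot p2, F p3.
            × closes — contains both p2 and \lnot p2.
          branch 2.1.2 (add F \lnot p2):
            ○ open, literals {p1=1, p2=1}.
      branch 2.2 (add T p2):
        F ((\lnot p2 \to p3) \land \lnot p2): β-rule — branch into F (\lnot p2 \to p3)  //  F \lnot p2.
          branch 2.2.1 (add F (\lnot p2 \to p3)):
            F (\lnot p2 \to p3): α-rule — add T \lnot p2, F p3.
            × closes — contains both p2 and \lnot p2.
          branch 2.2.2 (add F \lnot p2):
            ○ open, literals {p1=1, p2=1}.
4 branches closed, 4 open.
An open branch gives a countermodel: p1=1, p2=1, p4=0 (unmentioned atoms arbitrary); the premises hold there but the conclusion fails.

No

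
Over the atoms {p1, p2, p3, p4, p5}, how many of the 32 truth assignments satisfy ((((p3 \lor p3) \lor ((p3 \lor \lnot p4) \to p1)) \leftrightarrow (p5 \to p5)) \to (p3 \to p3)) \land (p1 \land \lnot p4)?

8

Initial set: {(((((p3 \lor p3) \lor ((p3 \lor \lnot p4) \to p1)) \leftrightarrow (p5 \to p5)) \to (p3 \to p3)) \land (p1 \land \lnot p4))}.
(((((p3 \lor p3) \lor ((p3 \lor \lnot p4) \to p1)) \leftrightarrow (p5 \to p5)) \to (p3 \to p3)) \land (p1 \land \lnot p4)): α-rule — add ((((p3 \lor p3) \lor ((p3 \lor \lnot p4) \to p1)) \leftrightarrow (p5 \to p5)) \to (p3 \to p3)), (p1 \land \lnot p4).
(p1 \land \lnot p4): α-rule — add p1, \lnot p4.
((((p3 \lor p3) \lor ((p3 \lor \lnot p4) \to p1)) \leftrightarrow (p5 \to p5)) \to (p3 \to p3)): β-rule — branch into \lnot (((p3 \lor p3) \lor ((p3 \lor \lnot p4) \to p1)) \leftrightarrow (p5 \to p5))  //  (p3 \to p3).
  branch 1 (add \lnot (((p3 \lor p3) \lor ((p3 \lor \lnot p4) \to p1)) \leftrightarrow (p5 \to p5))):
    \lnot (((p3 \lor p3) \lor ((p3 \lor \lnot p4) \to p1)) \leftrightarrow (p5 \to p5)): β-rule — branch into ((p3 \lor p3) \lor ((p3 \lor \lnot p4) \to p1)), \lnot (p5 \to p5)  //  \lnot ((p3 \lor p3) \lor ((p3 \lor \lnot p4) \to p1)), (p5 \to p5).
      branch 1.1 (add ((p3 \lor p3) \lor ((p3 \lor \lnot p4) \to p1)), \lnot (p5 \to p5)):
        \lnot (p5 \to p5): α-rule — add p5, \lnot p5.
        × closes — contains both p5 and \lnot p5.
      branch 1.2 (add \lnot ((p3 \lor p3) \lor ((p3 \lor \lnot p4) \to p1)), (p5 \to p5)):
        \lnot ((p3 \lor p3) \lor ((p3 \lor \lnot p4) \to p1)): α-rule — add \lnot (p3 \lor p3), \lnot ((p3 \lor \lnot p4) \to p1).
        \lnot (p3 \lor p3): α-rule — add \lnot p3, \lnot p3.
        \lnot ((p3 \lor \lnot p4) \to p1): α-rule — add (p3 \lor \lnot p4), \lnot p1.
        × closes — contains both p1 and \lnot p1.
  branch 2 (add (p3 \to p3)):
    (p3 \to p3): β-rule — branch into \lnot p3  //  p3.
      branch 2.1 (add \lnot p3):
        ○ open, literals {p1=true, p3=false, p4=false}.
      branch 2.2 (add p3):
        ○ open, literals {p1=true, p3=true, p4=false}.
2 branches closed, 2 open.
Each open branch fixes some atoms; the unmentioned ones are free. Counting distinct full assignments: branch {p1=true, p3=false, p4=false} (p2, p5) contributes 4 new; branch {p1=true, p3=true, p4=false} (p2, p5) contributes 4 new. Total: 8.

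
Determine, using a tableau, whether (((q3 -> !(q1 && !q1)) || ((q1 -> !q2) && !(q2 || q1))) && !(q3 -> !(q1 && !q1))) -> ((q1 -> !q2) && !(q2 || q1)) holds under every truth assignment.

Valid

Assume the negation and expand:
Initial set: {!((((q3 -> !(q1 && !q1)) || ((q1 -> !q2) && !(q2 || q1))) && !(q3 -> !(q1 && !q1))) -> ((q1 -> !q2) && !(q2 || q1)))}.
!((((q3 -> !(q1 && !q1)) || ((q1 -> !q2) && !(q2 || q1))) && !(q3 -> !(q1 && !q1))) -> ((q1 -> !q2) && !(q2 || q1))): α-rule — add (((q3 -> !(q1 && !q1)) || ((q1 -> !q2) && !(q2 || q1))) && !(q3 -> !(q1 && !q1))), !((q1 -> !q2) && !(q2 || q1)).
(((q3 -> !(q1 && !q1)) || ((q1 -> !q2) && !(q2 || q1))) && !(q3 -> !(q1 && !q1))): α-rule — add ((q3 -> !(q1 && !q1)) || ((q1 -> !q2) && !(q2 || q1))), !(q3 -> !(q1 && !q1)).
!(q3 -> !(q1 && !q1)): α-rule — add q3, !!(q1 && !q1).
!!(q1 && !q1): α-rule — add q1, !q1.
× closes — contains both q1 and !q1.
All 1 branch closes.
Every branch closed, so the negation is unsatisfiable and the formula is valid.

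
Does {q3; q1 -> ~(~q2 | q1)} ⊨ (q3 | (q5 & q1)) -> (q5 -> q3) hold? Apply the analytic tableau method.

Yes

Initial set: {q3; (q1 -> ~(~q2 | q1)); ~((q3 | (q5 & q1)) -> (q5 -> q3))}.
~((q3 | (q5 & q1)) -> (q5 -> q3)): α-rule — add (q3 | (q5 & q1)), ~(q5 -> q3).
~(q5 -> q3): α-rule — add q5, ~q3.
× closes — contains both q3 and ~q3.
All 1 branch closes.
Every branch closed, so the premises entail the conclusion.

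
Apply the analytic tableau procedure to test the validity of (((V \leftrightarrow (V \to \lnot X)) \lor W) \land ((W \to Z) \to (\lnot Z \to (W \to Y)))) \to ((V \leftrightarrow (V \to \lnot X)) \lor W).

Valid

Assume the negation and expand:
Initial set: {\lnot ((((V \leftrightarrow (V \to \lnot X)) \lor W) \land ((W \to Z) \to (\lnot Z \to (W \to Y)))) \to ((V \leftrightarrow (V \to \lnot X)) \lor W))}.
\lnot ((((V \leftrightarrow (V \to \lnot X)) \lor W) \land ((W \to Z) \to (\lnot Z \to (W \to Y)))) \to ((V \leftrightarrow (V \to \lnot X)) \lor W)): α-rule — add (((V \leftrightarrow (V \to \lnot X)) \lor W) \land ((W \to Z) \to (\lnot Z \to (W \to Y)))), \lnot ((V \leftrightarrow (V \to \lnot X)) \lor W).
(((V \leftrightarrow (V \to \lnot X)) \lor W) \land ((W \to Z) \to (\lnot Z \to (W \to Y)))): α-rule — add ((V \leftrightarrow (V \to \lnot X)) \lor W), ((W \to Z) \to (\lnot Z \to (W \to Y))).
\lnot ((V \leftrightarrow (V \to \lnot X)) \lor W): α-rule — add \lnot (V \leftrightarrow (V \to \lnot X)), \lnot W.
((V \leftrightarrow (V \to \lnot X)) \lor W): β-rule — branch into (V \leftrightarrow (V \to \lnot X))  //  W.
  branch 1 (add (V \leftrightarrow (V \to \lnot X))):
    ((W \to Z) \to (\lnot Z \to (W \to Y))): β-rule — branch into \lnot (W \to Z)  //  (\lnot Z \to (W \to Y)).
      branch 1.1 (add \lnot (W \to Z)):
        \lnot (W \to Z): α-rule — add W, \lnot Z.
        × closes — contains both W and \lnot W.
      branch 1.2 (add (\lnot Z \to (W \to Y))):
        \lnot (V \leftrightarrow (V \to \lnot X)): β-rule — branch into V, \lnot (V \to \lnot X)  //  \lnot V, (V \to \lnot X).
          branch 1.2.1 (add V, \lnot (V \to \lnot X)):
            \lnot (V \to \lnot X): α-rule — add V, \lnot \lnot X.
            (V \leftrightarrow (V \to \lnot X)): β-rule — branch into V, (V \to \lnot X)  //  \lnot V, \lnot (V \to \lnot X).
              branch 1.2.1.1 (add V, (V \to \lnot X)):
                (\lnot Z \to (W \to Y)): β-rule — branch into \lnot \lnot Z  //  (W \to Y).
                  branch 1.2.1.1.1 (add \lnot \lnot Z):
                    (V \to \lnot X): β-rule — branch into \lnot V  //  \lnot X.
                      branch 1.2.1.1.1.1 (add \lnot V):
                        × closes — contains both V and \lnot V.
                      branch 1.2.1.1.1.2 (add \lnot X):
                        × closes — contains both X and \lnot X.
                  branch 1.2.1.1.2 (add (W \to Y)):
                    (V \to \lnot X): β-rule — branch into \lnot V  //  \lnot X.
                      branch 1.2.1.1.2.1 (add \lnot V):
                        × closes — contains both V and \lnot V.
                      branch 1.2.1.1.2.2 (add \lnot X):
                        × closes — contains both X and \lnot X.
              branch 1.2.1.2 (add \lnot V, \lnot (V \to \lnot X)):
                × closes — contains both V and \lnot V.
          branch 1.2.2 (add \lnot V, (V \to \lnot X)):
            (V \leftrightarrow (V \to \lnot X)): β-rule — branch into V, (V \to \lnot X)  //  \lnot V, \lnot (V \to \lnot X).
              branch 1.2.2.1 (add V, (V \to \lnot X)):
                × closes — contains both V and \lnot V.
              branch 1.2.2.2 (add \lnot V, \lnot (V \to \lnot X)):
                \lnot (V \to \lnot X): α-rule — add V, \lnot \lnot X.
                × closes — contains both V and \lnot V.
  branch 2 (add W):
    × closes — contains both W and \lnot W.
All 9 branches close.
Every branch closed, so the negation is unsatisfiable and the formula is valid.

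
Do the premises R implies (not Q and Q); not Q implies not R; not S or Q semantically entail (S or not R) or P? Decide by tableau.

Yes

Initial set: {(R implies (not Q and Q)); (not Q implies not R); (not S or Q); not ((S or not R) or P)}.
not ((S or not R) or P): α-rule — add not (S or not R), not P.
not (S or not R): α-rule — add not S, not not R.
(R implies (not Q and Q)): β-rule — branch into not R  //  (not Q and Q).
  branch 1 (add not R):
    × closes — contains both R and not R.
  branch 2 (add (not Q and Q)):
    (not Q and Q): α-rule — add not Q, Q.
    × closes — contains both Q and not Q.
All 2 branches close.
Every branch closed, so the premises entail the conclusion.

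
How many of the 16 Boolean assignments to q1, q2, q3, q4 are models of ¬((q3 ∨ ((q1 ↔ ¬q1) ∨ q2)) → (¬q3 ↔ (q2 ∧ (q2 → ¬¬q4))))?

4

Initial set: {¬((q3 ∨ ((q1 ↔ ¬q1) ∨ q2)) → (¬q3 ↔ (q2 ∧ (q2 → ¬¬q4))))}.
¬((q3 ∨ ((q1 ↔ ¬q1) ∨ q2)) → (¬q3 ↔ (q2 ∧ (q2 → ¬¬q4)))): α-rule — add (q3 ∨ ((q1 ↔ ¬q1) ∨ q2)), ¬(¬q3 ↔ (q2 ∧ (q2 → ¬¬q4))).
(q3 ∨ ((q1 ↔ ¬q1) ∨ q2)): β-rule — branch into q3  //  ((q1 ↔ ¬q1) ∨ q2).
  branch 1 (add q3):
    ¬(¬q3 ↔ (q2 ∧ (q2 → ¬¬q4))): β-rule — branch into ¬q3, ¬(q2 ∧ (q2 → ¬¬q4))  //  ¬¬q3, (q2 ∧ (q2 → ¬¬q4)).
      branch 1.1 (add ¬q3, ¬(q2 ∧ (q2 → ¬¬q4))):
        × closes — contains both q3 and ¬q3.
      branch 1.2 (add ¬¬q3, (q2 ∧ (q2 → ¬¬q4))):
        (q2 ∧ (q2 → ¬¬q4)): α-rule — add q2, (q2 → ¬¬q4).
        (q2 → ¬¬q4): β-rule — branch into ¬q2  //  ¬¬q4.
          branch 1.2.1 (add ¬q2):
            × closes — contains both q2 and ¬q2.
          branch 1.2.2 (add ¬¬q4):
            ¬¬q4: drop double negation, giving q4.
            ○ open, literals {q2=true, q3=true, q4=true}.
  branch 2 (add ((q1 ↔ ¬q1) ∨ q2)):
    ¬(¬q3 ↔ (q2 ∧ (q2 → ¬¬q4))): β-rule — branch into ¬q3, ¬(q2 ∧ (q2 → ¬¬q4))  //  ¬¬q3, (q2 ∧ (q2 → ¬¬q4)).
      branch 2.1 (add ¬q3, ¬(q2 ∧ (q2 → ¬¬q4))):
        ((q1 ↔ ¬q1) ∨ q2): β-rule — branch into (q1 ↔ ¬q1)  //  q2.
          branch 2.1.1 (add (q1 ↔ ¬q1)):
            ¬(q2 ∧ (q2 → ¬¬q4)): β-rule — branch into ¬q2  //  ¬(q2 → ¬¬q4).
              branch 2.1.1.1 (add ¬q2):
                (q1 ↔ ¬q1): β-rule — branch into q1, ¬q1  //  ¬q1, ¬¬q1.
                  branch 2.1.1.1.1 (add q1, ¬q1):
                    × closes — contains both q1 and ¬q1.
                  branch 2.1.1.1.2 (add ¬q1, ¬¬q1):
                    × closes — contains both q1 and ¬q1.
              branch 2.1.1.2 (add ¬(q2 → ¬¬q4)):
                ¬(q2 → ¬¬q4): α-rule — add q2, ¬¬¬q4.
                ¬¬¬q4: drop double negation, giving ¬q4.
                (q1 ↔ ¬q1): β-rule — branch into q1, ¬q1  //  ¬q1, ¬¬q1.
                  branch 2.1.1.2.1 (add q1, ¬q1):
                    × closes — contains both q1 and ¬q1.
                  branch 2.1.1.2.2 (add ¬q1, ¬¬q1):
                    × closes — contains both q1 and ¬q1.
          branch 2.1.2 (add q2):
            ¬(q2 ∧ (q2 → ¬¬q4)): β-rule — branch into ¬q2  //  ¬(q2 → ¬¬q4).
              branch 2.1.2.1 (add ¬q2):
                × closes — contains both q2 and ¬q2.
              branch 2.1.2.2 (add ¬(q2 → ¬¬q4)):
                ¬(q2 → ¬¬q4): α-rule — add q2, ¬¬¬q4.
                ¬¬¬q4: drop double negation, giving ¬q4.
                ○ open, literals {q2=true, q3=false, q4=false}.
      branch 2.2 (add ¬¬q3, (q2 ∧ (q2 → ¬¬q4))):
        (q2 ∧ (q2 → ¬¬q4)): α-rule — add q2, (q2 → ¬¬q4).
        ((q1 ↔ ¬q1) ∨ q2): β-rule — branch into (q1 ↔ ¬q1)  //  q2.
          branch 2.2.1 (add (q1 ↔ ¬q1)):
            (q2 → ¬¬q4): β-rule — branch into ¬q2  //  ¬¬q4.
              branch 2.2.1.1 (add ¬q2):
                × closes — contains both q2 and ¬q2.
              branch 2.2.1.2 (add ¬¬q4):
                ¬¬q4: drop double negation, giving q4.
                (q1 ↔ ¬q1): β-rule — branch into q1, ¬q1  //  ¬q1, ¬¬q1.
                  branch 2.2.1.2.1 (add q1, ¬q1):
                    × closes — contains both q1 and ¬q1.
                  branch 2.2.1.2.2 (add ¬q1, ¬¬q1):
                    × closes — contains both q1 and ¬q1.
          branch 2.2.2 (add q2):
            (q2 → ¬¬q4): β-rule — branch into ¬q2  //  ¬¬q4.
              branch 2.2.2.1 (add ¬q2):
                × closes — contains both q2 and ¬q2.
              branch 2.2.2.2 (add ¬¬q4):
                ¬¬q4: drop double negation, giving q4.
                ○ open, literals {q2=true, q3=true, q4=true}.
11 branches closed, 3 open.
Each open branch fixes some atoms; the unmentioned ones are free. Counting distinct full assignments: branch {q2=true, q3=true, q4=true} (q1) contributes 2 new; branch {q2=true, q3=false, q4=false} (q1) contributes 2 new; branch {q2=true, q3=true, q4=true} (q1) contributes 0 new. Total: 4.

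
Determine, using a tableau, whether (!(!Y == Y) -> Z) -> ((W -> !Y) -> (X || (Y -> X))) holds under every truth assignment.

Assume the negation and expand:
Initial set: {!((!(!Y == Y) -> Z) -> ((W -> !Y) -> (X || (Y -> X))))}.
!((!(!Y == Y) -> Z) -> ((W -> !Y) -> (X || (Y -> X)))): α-rule — add (!(!Y == Y) -> Z), !((W -> !Y) -> (X || (Y -> X))).
!((W -> !Y) -> (X || (Y -> X))): α-rule — add (W -> !Y), !(X || (Y -> X)).
!(X || (Y -> X)): α-rule — add !X, !(Y -> X).
!(Y -> X): α-rule — add Y, !X.
(!(!Y == Y) -> Z): β-rule — branch into !!(!Y == Y)  //  Z.
  branch 1 (add !!(!Y == Y)):
    (W -> !Y): β-rule — branch into !W  //  !Y.
      branch 1.1 (add !W):
        !!(!Y == Y): β-rule — branch into !Y, Y  //  !!Y, !Y.
          branch 1.1.1 (add !Y, Y):
            × closes — contains both Y and !Y.
          branch 1.1.2 (add !!Y, !Y):
            × closes — contains both Y and !Y.
      branch 1.2 (add !Y):
        × closes — contains both Y and !Y.
  branch 2 (add Z):
    (W -> !Y): β-rule — branch into !W  //  !Y.
      branch 2.1 (add !W):
        ○ open, literals {W=0, X=0, Y=1, Z=1}.
      branch 2.2 (add !Y):
        × closes — contains both Y and !Y.
4 branches closed, 1 open.
An open branch gives a countermodel: W=0, X=0, Y=1, Z=1 (unmentioned atoms arbitrary); under it the original formula is false.

Not valid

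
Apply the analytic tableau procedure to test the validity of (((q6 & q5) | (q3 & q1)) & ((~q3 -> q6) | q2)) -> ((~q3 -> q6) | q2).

Assume the negation and expand:
Initial set: {~((((q6 & q5) | (q3 & q1)) & ((~q3 -> q6) | q2)) -> ((~q3 -> q6) | q2))}.
~((((q6 & q5) | (q3 & q1)) & ((~q3 -> q6) | q2)) -> ((~q3 -> q6) | q2)): α-rule — add (((q6 & q5) | (q3 & q1)) & ((~q3 -> q6) | q2)), ~((~q3 -> q6) | q2).
(((q6 & q5) | (q3 & q1)) & ((~q3 -> q6) | q2)): α-rule — add ((q6 & q5) | (q3 & q1)), ((~q3 -> q6) | q2).
~((~q3 -> q6) | q2): α-rule — add ~(~q3 -> q6), ~q2.
~(~q3 -> q6): α-rule — add ~q3, ~q6.
((q6 & q5) | (q3 & q1)): β-rule — branch into (q6 & q5)  //  (q3 & q1).
  branch 1 (add (q6 & q5)):
    (q6 & q5): α-rule — add q6, q5.
    × closes — contains both q6 and ~q6.
  branch 2 (add (q3 & q1)):
    (q3 & q1): α-rule — add q3, q1.
    × closes — contains both q3 and ~q3.
All 2 branches close.
Every branch closed, so the negation is unsatisfiable and the formula is valid.

Valid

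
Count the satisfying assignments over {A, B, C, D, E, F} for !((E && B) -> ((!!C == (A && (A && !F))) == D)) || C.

Initial set: {(!((E && B) -> ((!!C == (A && (A && !F))) == D)) || C)}.
(!((E && B) -> ((!!C == (A && (A && !F))) == D)) || C): β-rule — branch into !((E && B) -> ((!!C == (A && (A && !F))) == D))  //  C.
  branch 1 (add !((E && B) -> ((!!C == (A && (A && !F))) == D))):
    !((E && B) -> ((!!C == (A && (A && !F))) == D)): α-rule — add (E && B), !((!!C == (A && (A && !F))) == D).
    (E && B): α-rule — add E, B.
    !((!!C == (A && (A && !F))) == D): β-rule — branch into (!!C == (A && (A && !F))), !D  //  !(!!C == (A && (A && !F))), D.
      branch 1.1 (add (!!C == (A && (A && !F))), !D):
        (!!C == (A && (A && !F))): β-rule — branch into !!C, (A && (A && !F))  //  !!!C, !(A && (A && !F)).
          branch 1.1.1 (add !!C, (A && (A && !F))):
            !!C: drop double negation, giving C.
            (A && (A && !F)): α-rule — add A, (A && !F).
            (A && !F): α-rule — add A, !F.
            ○ open, literals {A=T, B=T, C=T, D=F, E=T, F=F}.
          branch 1.1.2 (add !!!C, !(A && (A && !F))):
            !!!C: drop double negation, giving !C.
            !(A && (A && !F)): β-rule — branch into !A  //  !(A && !F).
              branch 1.1.2.1 (add !A):
                ○ open, literals {A=F, B=T, C=F, D=F, E=T}.
              branch 1.1.2.2 (add !(A && !F)):
                !(A && !F): β-rule — branch into !A  //  !!F.
                  branch 1.1.2.2.1 (add !A):
                    ○ open, literals {A=F, B=T, C=F, D=F, E=T}.
                  branch 1.1.2.2.2 (add !!F):
                    ○ open, literals {B=T, C=F, D=F, E=T, F=T}.
      branch 1.2 (add !(!!C == (A && (A && !F))), D):
        !(!!C == (A && (A && !F))): β-rule — branch into !!C, !(A && (A && !F))  //  !!!C, (A && (A && !F)).
          branch 1.2.1 (add !!C, !(A && (A && !F))):
            !!C: drop double negation, giving C.
            !(A && (A && !F)): β-rule — branch into !A  //  !(A && !F).
              branch 1.2.1.1 (add !A):
                ○ open, literals {A=F, B=T, C=T, D=T, E=T}.
              branch 1.2.1.2 (add !(A && !F)):
                !(A && !F): β-rule — branch into !A  //  !!F.
                  branch 1.2.1.2.1 (add !A):
                    ○ open, literals {A=F, B=T, C=T, D=T, E=T}.
                  branch 1.2.1.2.2 (add !!F):
                    ○ open, literals {B=T, C=T, D=T, E=T, F=T}.
          branch 1.2.2 (add !!!C, (A && (A && !F))):
            !!!C: drop double negation, giving !C.
            (A && (A && !F)): α-rule — add A, (A && !F).
            (A && !F): α-rule — add A, !F.
            ○ open, literals {A=T, B=T, C=F, D=T, E=T, F=F}.
  branch 2 (add C):
    ○ open, literals {C=T}.
0 branches closed, 9 open.
Each open branch fixes some atoms; the unmentioned ones are free. Counting distinct full assignments: branch {A=T, B=T, C=T, D=F, E=T, F=F} (none free) contributes 1 new; branch {A=F, B=T, C=F, D=F, E=T} (F) contributes 2 new; branch {A=F, B=T, C=F, D=F, E=T} (F) contributes 0 new; branch {B=T, C=F, D=F, E=T, F=T} (A) contributes 1 new; branch {A=F, B=T, C=T, D=T, E=T} (F) contributes 2 new; branch {A=F, B=T, C=T, D=T, E=T} (F) contributes 0 new; branch {B=T, C=T, D=T, E=T, F=T} (A) contributes 1 new; branch {A=T, B=T, C=F, D=T, E=T, F=F} (none free) contributes 1 new; branch {C=T} (A, B, D, E, F) contributes 28 new. Total: 36.

36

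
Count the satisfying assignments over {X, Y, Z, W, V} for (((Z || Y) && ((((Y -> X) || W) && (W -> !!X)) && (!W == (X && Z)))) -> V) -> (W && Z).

Initial set: {((((Z || Y) && ((((Y -> X) || W) && (W -> !!X)) && (!W == (X && Z)))) -> V) -> (W && Z))}.
((((Z || Y) && ((((Y -> X) || W) && (W -> !!X)) && (!W == (X && Z)))) -> V) -> (W && Z)): β-rule — branch into !(((Z || Y) && ((((Y -> X) || W) && (W -> !!X)) && (!W == (X && Z)))) -> V)  //  (W && Z).
  branch 1 (add !(((Z || Y) && ((((Y -> X) || W) && (W -> !!X)) && (!W == (X && Z)))) -> V)):
    !(((Z || Y) && ((((Y -> X) || W) && (W -> !!X)) && (!W == (X && Z)))) -> V): α-rule — add ((Z || Y) && ((((Y -> X) || W) && (W -> !!X)) && (!W == (X && Z)))), !V.
    ((Z || Y) && ((((Y -> X) || W) && (W -> !!X)) && (!W == (X && Z)))): α-rule — add (Z || Y), ((((Y -> X) || W) && (W -> !!X)) && (!W == (X && Z))).
    ((((Y -> X) || W) && (W -> !!X)) && (!W == (X && Z))): α-rule — add (((Y -> X) || W) && (W -> !!X)), (!W == (X && Z)).
    (((Y -> X) || W) && (W -> !!X)): α-rule — add ((Y -> X) || W), (W -> !!X).
    (Z || Y): β-rule — branch into Z  //  Y.
      branch 1.1 (add Z):
        (!W == (X && Z)): β-rule — branch into !W, (X && Z)  //  !!W, !(X && Z).
          branch 1.1.1 (add !W, (X && Z)):
            (X && Z): α-rule — add X, Z.
            ((Y -> X) || W): β-rule — branch into (Y -> X)  //  W.
              branch 1.1.1.1 (add (Y -> X)):
                (W -> !!X): β-rule — branch into !W  //  !!X.
                  branch 1.1.1.1.1 (add !W):
                    (Y -> X): β-rule — branch into !Y  //  X.
                      branch 1.1.1.1.1.1 (add !Y):
                        ○ open, literals {V=F, W=F, X=T, Y=F, Z=T}.
                      branch 1.1.1.1.1.2 (add X):
                        ○ open, literals {V=F, W=F, X=T, Z=T}.
                  branch 1.1.1.1.2 (add !!X):
                    !!X: drop double negation, giving X.
                    (Y -> X): β-rule — branch into !Y  //  X.
                      branch 1.1.1.1.2.1 (add !Y):
                        ○ open, literals {V=F, W=F, X=T, Y=F, Z=T}.
                      branch 1.1.1.1.2.2 (add X):
                        ○ open, literals {V=F, W=F, X=T, Z=T}.
              branch 1.1.1.2 (add W):
                × closes — contains both W and !W.
          branch 1.1.2 (add !!W, !(X && Z)):
            ((Y -> X) || W): β-rule — branch into (Y -> X)  //  W.
              branch 1.1.2.1 (add (Y -> X)):
                (W -> !!X): β-rule — branch into !W  //  !!X.
                  branch 1.1.2.1.1 (add !W):
                    × closes — contains both W and !W.
                  branch 1.1.2.1.2 (add !!X):
                    !!X: drop double negation, giving X.
                    !(X && Z): β-rule — branch into !X  //  !Z.
                      branch 1.1.2.1.2.1 (add !X):
                        × closes — contains both X and !X.
                      branch 1.1.2.1.2.2 (add !Z):
                        × closes — contains both Z and !Z.
              branch 1.1.2.2 (add W):
                (W -> !!X): β-rule — branch into !W  //  !!X.
                  branch 1.1.2.2.1 (add !W):
                    × closes — contains both W and !W.
                  branch 1.1.2.2.2 (add !!X):
                    !!X: drop double negation, giving X.
                    !(X && Z): β-rule — branch into !X  //  !Z.
                      branch 1.1.2.2.2.1 (add !X):
                        × closes — contains both X and !X.
                      branch 1.1.2.2.2.2 (add !Z):
                        × closes — contains both Z and !Z.
      branch 1.2 (add Y):
        (!W == (X && Z)): β-rule — branch into !W, (X && Z)  //  !!W, !(X && Z).
          branch 1.2.1 (add !W, (X && Z)):
            (X && Z): α-rule — add X, Z.
            ((Y -> X) || W): β-rule — branch into (Y -> X)  //  W.
              branch 1.2.1.1 (add (Y -> X)):
                (W -> !!X): β-rule — branch into !W  //  !!X.
                  branch 1.2.1.1.1 (add !W):
                    (Y -> X): β-rule — branch into !Y  //  X.
                      branch 1.2.1.1.1.1 (add !Y):
                        × closes — contains both Y and !Y.
                      branch 1.2.1.1.1.2 (add X):
                        ○ open, literals {V=F, W=F, X=T, Y=T, Z=T}.
                  branch 1.2.1.1.2 (add !!X):
                    !!X: drop double negation, giving X.
                    (Y -> X): β-rule — branch into !Y  //  X.
                      branch 1.2.1.1.2.1 (add !Y):
                        × closes — contains both Y and !Y.
                      branch 1.2.1.1.2.2 (add X):
                        ○ open, literals {V=F, W=F, X=T, Y=T, Z=T}.
              branch 1.2.1.2 (add W):
                × closes — contains both W and !W.
          branch 1.2.2 (add !!W, !(X && Z)):
            ((Y -> X) || W): β-rule — branch into (Y -> X)  //  W.
              branch 1.2.2.1 (add (Y -> X)):
                (W -> !!X): β-rule — branch into !W  //  !!X.
                  branch 1.2.2.1.1 (add !W):
                    × closes — contains both W and !W.
                  branch 1.2.2.1.2 (add !!X):
                    !!X: drop double negation, giving X.
                    !(X && Z): β-rule — branch into !X  //  !Z.
                      branch 1.2.2.1.2.1 (add !X):
                        × closes — contains both X and !X.
                      branch 1.2.2.1.2.2 (add !Z):
                        (Y -> X): β-rule — branch into !Y  //  X.
                          branch 1.2.2.1.2.2.1 (add !Y):
                            × closes — contains both Y and !Y.
                          branch 1.2.2.1.2.2.2 (add X):
                            ○ open, literals {V=F, W=T, X=T, Y=T, Z=F}.
              branch 1.2.2.2 (add W):
                (W -> !!X): β-rule — branch into !W  //  !!X.
                  branch 1.2.2.2.1 (add !W):
                    × closes — contains both W and !W.
                  branch 1.2.2.2.2 (add !!X):
                    !!X: drop double negation, giving X.
                    !(X && Z): β-rule — branch into !X  //  !Z.
                      branch 1.2.2.2.2.1 (add !X):
                        × closes — contains both X and !X.
                      branch 1.2.2.2.2.2 (add !Z):
                        ○ open, literals {V=F, W=T, X=T, Y=T, Z=F}.
  branch 2 (add (W && Z)):
    (W && Z): α-rule — add W, Z.
    ○ open, literals {W=T, Z=T}.
15 branches closed, 9 open.
Each open branch fixes some atoms; the unmentioned ones are free. Counting distinct full assignments: branch {V=F, W=F, X=T, Y=F, Z=T} (none free) contributes 1 new; branch {V=F, W=F, X=T, Z=T} (Y) contributes 1 new; branch {V=F, W=F, X=T, Y=F, Z=T} (none free) contributes 0 new; branch {V=F, W=F, X=T, Z=T} (Y) contributes 0 new; branch {V=F, W=F, X=T, Y=T, Z=T} (none free) contributes 0 new; branch {V=F, W=F, X=T, Y=T, Z=T} (none free) contributes 0 new; branch {V=F, W=T, X=T, Y=T, Z=F} (none free) contributes 1 new; branch {V=F, W=T, X=T, Y=T, Z=F} (none free) contributes 0 new; branch {W=T, Z=T} (X, Y, V) contributes 8 new. Total: 11.

11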